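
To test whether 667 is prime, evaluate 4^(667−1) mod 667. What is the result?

25

4^1 ≡ 4 (mod 667)
4^2 ≡ 4^2 = 16 ≡ 16 (mod 667)
4^4 ≡ 16^2 = 256 ≡ 256 (mod 667)
4^8 ≡ 256^2 = 65536 ≡ 170 (mod 667)
4^16 ≡ 170^2 = 28900 ≡ 219 (mod 667)
4^32 ≡ 219^2 = 47961 ≡ 604 (mod 667)
4^64 ≡ 604^2 = 364816 ≡ 634 (mod 667)
4^128 ≡ 634^2 = 401956 ≡ 422 (mod 667)
4^256 ≡ 422^2 = 178084 ≡ 662 (mod 667)
4^512 ≡ 662^2 = 438244 ≡ 25 (mod 667)
666 = 512 + 128 + 16 + 8 + 2 in binary powers of 2.
So 4^666 ≡ 25 · 422 · 219 · 170 · 16 ≡ 25 (mod 667).
Since 25 ≠ 1, base 4 is a Fermat witness: 667 is composite.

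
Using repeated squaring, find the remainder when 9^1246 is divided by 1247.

9^1 ≡ 9 (mod 1247)
9^2 ≡ 9^2 = 81 ≡ 81 (mod 1247)
9^4 ≡ 81^2 = 6561 ≡ 326 (mod 1247)
9^8 ≡ 326^2 = 106276 ≡ 281 (mod 1247)
9^16 ≡ 281^2 = 78961 ≡ 400 (mod 1247)
9^32 ≡ 400^2 = 160000 ≡ 384 (mod 1247)
9^64 ≡ 384^2 = 147456 ≡ 310 (mod 1247)
9^128 ≡ 310^2 = 96100 ≡ 81 (mod 1247)
9^256 ≡ 81^2 = 6561 ≡ 326 (mod 1247)
9^512 ≡ 326^2 = 106276 ≡ 281 (mod 1247)
9^1024 ≡ 281^2 = 78961 ≡ 400 (mod 1247)
1246 = 1024 + 128 + 64 + 16 + 8 + 4 + 2 in binary powers of 2.
So 9^1246 ≡ 400 · 81 · 310 · 400 · 281 · 326 · 81 ≡ 552 (mod 1247).
Since 552 ≠ 1, base 9 is a Fermat witness: 1247 is composite.

552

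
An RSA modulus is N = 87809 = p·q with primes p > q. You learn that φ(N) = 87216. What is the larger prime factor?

317

φ(n) = (p−1)(q−1) = n − (p+q) + 1, so p + q = 87809 − 87216 + 1 = 594.
p and q are the roots of t² − 594t + 87809 = 0.
Discriminant: 594² − 4·87809 = 352836 − 351236 = 1600; √1600 = 40.
q = (594 − 40)/2 = 277, p = (594 + 40)/2 = 317.
Check: 277 · 317 = 87809.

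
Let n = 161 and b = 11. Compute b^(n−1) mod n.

32

11^1 ≡ 11 (mod 161)
11^2 ≡ 11^2 = 121 ≡ 121 (mod 161)
11^4 ≡ 121^2 = 14641 ≡ 151 (mod 161)
11^8 ≡ 151^2 = 22801 ≡ 100 (mod 161)
11^16 ≡ 100^2 = 10000 ≡ 18 (mod 161)
11^32 ≡ 18^2 = 324 ≡ 2 (mod 161)
11^64 ≡ 2^2 = 4 ≡ 4 (mod 161)
11^128 ≡ 4^2 = 16 ≡ 16 (mod 161)
160 = 128 + 32 in binary powers of 2.
So 11^160 ≡ 16 · 2 ≡ 32 (mod 161).
Since 32 ≠ 1, base 11 is a Fermat witness: 161 is composite.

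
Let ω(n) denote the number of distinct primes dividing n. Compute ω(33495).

33495 = 3 · 11165
11165 = 5 · 2233
2233 = 7 · 319
319 = 11 · 29
33495 = 3 · 5 · 7 · 11 · 29, which has 5 distinct prime factors.

5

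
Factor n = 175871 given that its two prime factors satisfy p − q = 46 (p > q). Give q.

Since p = q + 46, we have 175871 = q(q + 46), so q² + 46q − 175871 = 0.
Discriminant: 46² + 4·175871 = 2116 + 703484 = 705600; √705600 = 840.
q = (−46 + 840)/2 = 397, and p = q + 46 = 443.
Check: 397 · 443 = 175871.

397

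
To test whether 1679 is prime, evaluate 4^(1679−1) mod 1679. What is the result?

4^1 ≡ 4 (mod 1679)
4^2 ≡ 4^2 = 16 ≡ 16 (mod 1679)
4^4 ≡ 16^2 = 256 ≡ 256 (mod 1679)
4^8 ≡ 256^2 = 65536 ≡ 55 (mod 1679)
4^16 ≡ 55^2 = 3025 ≡ 1346 (mod 1679)
4^32 ≡ 1346^2 = 1811716 ≡ 75 (mod 1679)
4^64 ≡ 75^2 = 5625 ≡ 588 (mod 1679)
4^128 ≡ 588^2 = 345744 ≡ 1549 (mod 1679)
4^256 ≡ 1549^2 = 2399401 ≡ 110 (mod 1679)
4^512 ≡ 110^2 = 12100 ≡ 347 (mod 1679)
4^1024 ≡ 347^2 = 120409 ≡ 1200 (mod 1679)
1678 = 1024 + 512 + 128 + 8 + 4 + 2 in binary powers of 2.
So 4^1678 ≡ 1200 · 347 · 1549 · 55 · 256 · 16 ≡ 1497 (mod 1679).
Since 1497 ≠ 1, base 4 is a Fermat witness: 1679 is composite.

1497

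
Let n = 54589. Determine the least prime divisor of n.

54589 is odd.
Digit sum 31, not divisible by 3.
Ends in 9: not divisible by 5.
7: 54589 = 7·7798 + 3
11: 54589 = 11·4962 + 7
13: 54589 = 13·4199 + 2
17: 54589 = 17·3211 + 2
19: 54589 = 19·2873 + 2
23: 54589 = 23·2373 + 10
29: 54589 = 29·1882 + 11
31: 54589 = 31·1760 + 29
37: 54589 = 37·1475 + 14
41: 54589 = 41·1331 + 18
43: 54589 = 43·1269 + 22
47: 54589 = 47·1161 + 22
53: 54589 = 53·1029 + 52
59: 54589 = 59·925 + 14
61: 54589 = 61·894 + 55
67: 54589 = 67·814 + 51
71: 54589 = 71·768 + 61
73: 54589 = 73·747 + 58
79: 54589 = 79·691

79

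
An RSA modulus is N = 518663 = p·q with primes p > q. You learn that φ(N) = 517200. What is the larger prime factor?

863

φ(n) = (p−1)(q−1) = n − (p+q) + 1, so p + q = 518663 − 517200 + 1 = 1464.
p and q are the roots of t² − 1464t + 518663 = 0.
Discriminant: 1464² − 4·518663 = 2143296 − 2074652 = 68644; √68644 = 262.
q = (1464 − 262)/2 = 601, p = (1464 + 262)/2 = 863.
Check: 601 · 863 = 518663.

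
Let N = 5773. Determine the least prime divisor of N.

23

5773 is odd.
Digit sum 22, not divisible by 3.
Ends in 3: not divisible by 5.
7: 5773 = 7·824 + 5
11: 5773 = 11·524 + 9
13: 5773 = 13·444 + 1
17: 5773 = 17·339 + 10
19: 5773 = 19·303 + 16
23: 5773 = 23·251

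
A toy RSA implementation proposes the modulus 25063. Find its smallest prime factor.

71

25063 is odd.
Digit sum 16, not divisible by 3.
Ends in 3: not divisible by 5.
7: 25063 = 7·3580 + 3
11: 25063 = 11·2278 + 5
13: 25063 = 13·1927 + 12
17: 25063 = 17·1474 + 5
19: 25063 = 19·1319 + 2
23: 25063 = 23·1089 + 16
29: 25063 = 29·864 + 7
31: 25063 = 31·808 + 15
37: 25063 = 37·677 + 14
41: 25063 = 41·611 + 12
43: 25063 = 43·582 + 37
47: 25063 = 47·533 + 12
53: 25063 = 53·472 + 47
59: 25063 = 59·424 + 47
61: 25063 = 61·410 + 53
67: 25063 = 67·374 + 5
71: 25063 = 71·353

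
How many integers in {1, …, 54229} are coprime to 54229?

Factor: 54229 = 7 · 61 · 127.
φ(54229) = (7−1) · (61−1) · (127−1) = 6 · 60 · 126 = 45360.

45360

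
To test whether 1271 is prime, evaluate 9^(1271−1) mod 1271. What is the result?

532

9^1 ≡ 9 (mod 1271)
9^2 ≡ 9^2 = 81 ≡ 81 (mod 1271)
9^4 ≡ 81^2 = 6561 ≡ 206 (mod 1271)
9^8 ≡ 206^2 = 42436 ≡ 493 (mod 1271)
9^16 ≡ 493^2 = 243049 ≡ 288 (mod 1271)
9^32 ≡ 288^2 = 82944 ≡ 329 (mod 1271)
9^64 ≡ 329^2 = 108241 ≡ 206 (mod 1271)
9^128 ≡ 206^2 = 42436 ≡ 493 (mod 1271)
9^256 ≡ 493^2 = 243049 ≡ 288 (mod 1271)
9^512 ≡ 288^2 = 82944 ≡ 329 (mod 1271)
9^1024 ≡ 329^2 = 108241 ≡ 206 (mod 1271)
1270 = 1024 + 128 + 64 + 32 + 16 + 4 + 2 in binary powers of 2.
So 9^1270 ≡ 206 · 493 · 206 · 329 · 288 · 206 · 81 ≡ 532 (mod 1271).
Since 532 ≠ 1, base 9 is a Fermat witness: 1271 is composite.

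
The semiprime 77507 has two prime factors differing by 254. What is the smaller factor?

Since p = q + 254, we have 77507 = q(q + 254), so q² + 254q − 77507 = 0.
Discriminant: 254² + 4·77507 = 64516 + 310028 = 374544; √374544 = 612.
q = (−254 + 612)/2 = 179, and p = q + 254 = 433.
Check: 179 · 433 = 77507.

179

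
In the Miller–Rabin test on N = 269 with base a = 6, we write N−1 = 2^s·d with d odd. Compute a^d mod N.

268

269 − 1 = 268 = 2^2 · 67, so d = 67.
6^1 ≡ 6 (mod 269)
6^2 ≡ 6^2 = 36 ≡ 36 (mod 269)
6^4 ≡ 36^2 = 1296 ≡ 220 (mod 269)
6^8 ≡ 220^2 = 48400 ≡ 249 (mod 269)
6^16 ≡ 249^2 = 62001 ≡ 131 (mod 269)
6^32 ≡ 131^2 = 17161 ≡ 214 (mod 269)
6^64 ≡ 214^2 = 45796 ≡ 66 (mod 269)
67 = 64 + 2 + 1 in binary powers of 2.
So 6^67 ≡ 66 · 36 · 6 ≡ 268 (mod 269).
Since 6^d ≡ 268 (mod 269), base 6 does not prove 269 composite.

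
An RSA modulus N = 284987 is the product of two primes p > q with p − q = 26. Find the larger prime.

547

Since p = q + 26, we have 284987 = q(q + 26), so q² + 26q − 284987 = 0.
Discriminant: 26² + 4·284987 = 676 + 1139948 = 1140624; √1140624 = 1068.
q = (−26 + 1068)/2 = 521, and p = q + 26 = 547.
Check: 521 · 547 = 284987.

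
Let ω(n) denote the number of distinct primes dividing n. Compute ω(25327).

3

25327 = 19 · 1333
1333 = 31 · 43
25327 = 19 · 31 · 43, which has 3 distinct prime factors.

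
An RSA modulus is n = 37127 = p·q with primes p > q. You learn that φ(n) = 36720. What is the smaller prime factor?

φ(n) = (p−1)(q−1) = n − (p+q) + 1, so p + q = 37127 − 36720 + 1 = 408.
p and q are the roots of t² − 408t + 37127 = 0.
Discriminant: 408² − 4·37127 = 166464 − 148508 = 17956; √17956 = 134.
q = (408 − 134)/2 = 137, p = (408 + 134)/2 = 271.
Check: 137 · 271 = 37127.

137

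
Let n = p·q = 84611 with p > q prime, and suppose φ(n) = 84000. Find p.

401

φ(n) = (p−1)(q−1) = n − (p+q) + 1, so p + q = 84611 − 84000 + 1 = 612.
p and q are the roots of t² − 612t + 84611 = 0.
Discriminant: 612² − 4·84611 = 374544 − 338444 = 36100; √36100 = 190.
q = (612 − 190)/2 = 211, p = (612 + 190)/2 = 401.
Check: 211 · 401 = 84611.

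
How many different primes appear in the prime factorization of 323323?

323323 = 7 · 46189
46189 = 11 · 4199
4199 = 13 · 323
323 = 17 · 19
323323 = 7 · 11 · 13 · 17 · 19, which has 5 distinct prime factors.

5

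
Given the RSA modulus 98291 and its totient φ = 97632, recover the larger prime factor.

φ(n) = (p−1)(q−1) = n − (p+q) + 1, so p + q = 98291 − 97632 + 1 = 660.
p and q are the roots of t² − 660t + 98291 = 0.
Discriminant: 660² − 4·98291 = 435600 − 393164 = 42436; √42436 = 206.
q = (660 − 206)/2 = 227, p = (660 + 206)/2 = 433.
Check: 227 · 433 = 98291.

433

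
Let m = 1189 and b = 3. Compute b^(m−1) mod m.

3^1 ≡ 3 (mod 1189)
3^2 ≡ 3^2 = 9 ≡ 9 (mod 1189)
3^4 ≡ 9^2 = 81 ≡ 81 (mod 1189)
3^8 ≡ 81^2 = 6561 ≡ 616 (mod 1189)
3^16 ≡ 616^2 = 379456 ≡ 165 (mod 1189)
3^32 ≡ 165^2 = 27225 ≡ 1067 (mod 1189)
3^64 ≡ 1067^2 = 1138489 ≡ 616 (mod 1189)
3^128 ≡ 616^2 = 379456 ≡ 165 (mod 1189)
3^256 ≡ 165^2 = 27225 ≡ 1067 (mod 1189)
3^512 ≡ 1067^2 = 1138489 ≡ 616 (mod 1189)
3^1024 ≡ 616^2 = 379456 ≡ 165 (mod 1189)
1188 = 1024 + 128 + 32 + 4 in binary powers of 2.
So 3^1188 ≡ 165 · 165 · 1067 · 81 ≡ 1147 (mod 1189).
Since 1147 ≠ 1, base 3 is a Fermat witness: 1189 is composite.

1147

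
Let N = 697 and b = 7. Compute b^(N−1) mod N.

7^1 ≡ 7 (mod 697)
7^2 ≡ 7^2 = 49 ≡ 49 (mod 697)
7^4 ≡ 49^2 = 2401 ≡ 310 (mod 697)
7^8 ≡ 310^2 = 96100 ≡ 611 (mod 697)
7^16 ≡ 611^2 = 373321 ≡ 426 (mod 697)
7^32 ≡ 426^2 = 181476 ≡ 256 (mod 697)
7^64 ≡ 256^2 = 65536 ≡ 18 (mod 697)
7^128 ≡ 18^2 = 324 ≡ 324 (mod 697)
7^256 ≡ 324^2 = 104976 ≡ 426 (mod 697)
7^512 ≡ 426^2 = 181476 ≡ 256 (mod 697)
696 = 512 + 128 + 32 + 16 + 8 in binary powers of 2.
So 7^696 ≡ 256 · 324 · 256 · 426 · 611 ≡ 16 (mod 697).
Since 16 ≠ 1, base 7 is a Fermat witness: 697 is composite.

16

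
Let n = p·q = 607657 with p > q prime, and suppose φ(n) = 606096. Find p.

829

φ(n) = (p−1)(q−1) = n − (p+q) + 1, so p + q = 607657 − 606096 + 1 = 1562.
p and q are the roots of t² − 1562t + 607657 = 0.
Discriminant: 1562² − 4·607657 = 2439844 − 2430628 = 9216; √9216 = 96.
q = (1562 − 96)/2 = 733, p = (1562 + 96)/2 = 829.
Check: 733 · 829 = 607657.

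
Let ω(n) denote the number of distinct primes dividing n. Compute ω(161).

161 = 7 · 23
161 = 7 · 23, which has 2 distinct prime factors.

2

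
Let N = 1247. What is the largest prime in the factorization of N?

43

1247 = 29 · 43
43 is prime.
So 1247 = 29 · 43; the largest prime factor is 43.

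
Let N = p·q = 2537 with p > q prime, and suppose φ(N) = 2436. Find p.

59

φ(n) = (p−1)(q−1) = n − (p+q) + 1, so p + q = 2537 − 2436 + 1 = 102.
p and q are the roots of t² − 102t + 2537 = 0.
Discriminant: 102² − 4·2537 = 10404 − 10148 = 256; √256 = 16.
q = (102 − 16)/2 = 43, p = (102 + 16)/2 = 59.
Check: 43 · 59 = 2537.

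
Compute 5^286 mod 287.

86

5^1 ≡ 5 (mod 287)
5^2 ≡ 5^2 = 25 ≡ 25 (mod 287)
5^4 ≡ 25^2 = 625 ≡ 51 (mod 287)
5^8 ≡ 51^2 = 2601 ≡ 18 (mod 287)
5^16 ≡ 18^2 = 324 ≡ 37 (mod 287)
5^32 ≡ 37^2 = 1369 ≡ 221 (mod 287)
5^64 ≡ 221^2 = 48841 ≡ 51 (mod 287)
5^128 ≡ 51^2 = 2601 ≡ 18 (mod 287)
5^256 ≡ 18^2 = 324 ≡ 37 (mod 287)
286 = 256 + 16 + 8 + 4 + 2 in binary powers of 2.
So 5^286 ≡ 37 · 37 · 18 · 51 · 25 ≡ 86 (mod 287).
Since 86 ≠ 1, base 5 is a Fermat witness: 287 is composite.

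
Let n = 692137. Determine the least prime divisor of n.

31

692137 is odd.
Digit sum 28, not divisible by 3.
Ends in 7: not divisible by 5.
7: 692137 = 7·98876 + 5
11: 692137 = 11·62921 + 6
13: 692137 = 13·53241 + 4
17: 692137 = 17·40713 + 16
19: 692137 = 19·36428 + 5
23: 692137 = 23·30092 + 21
29: 692137 = 29·23866 + 23
31: 692137 = 31·22327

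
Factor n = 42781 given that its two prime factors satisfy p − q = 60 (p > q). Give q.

Since p = q + 60, we have 42781 = q(q + 60), so q² + 60q − 42781 = 0.
Discriminant: 60² + 4·42781 = 3600 + 171124 = 174724; √174724 = 418.
q = (−60 + 418)/2 = 179, and p = q + 60 = 239.
Check: 179 · 239 = 42781.

179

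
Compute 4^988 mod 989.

864

4^1 ≡ 4 (mod 989)
4^2 ≡ 4^2 = 16 ≡ 16 (mod 989)
4^4 ≡ 16^2 = 256 ≡ 256 (mod 989)
4^8 ≡ 256^2 = 65536 ≡ 262 (mod 989)
4^16 ≡ 262^2 = 68644 ≡ 403 (mod 989)
4^32 ≡ 403^2 = 162409 ≡ 213 (mod 989)
4^64 ≡ 213^2 = 45369 ≡ 864 (mod 989)
4^128 ≡ 864^2 = 746496 ≡ 790 (mod 989)
4^256 ≡ 790^2 = 624100 ≡ 41 (mod 989)
4^512 ≡ 41^2 = 1681 ≡ 692 (mod 989)
988 = 512 + 256 + 128 + 64 + 16 + 8 + 4 in binary powers of 2.
So 4^988 ≡ 692 · 41 · 790 · 864 · 403 · 262 · 256 ≡ 864 (mod 989).
Since 864 ≠ 1, base 4 is a Fermat witness: 989 is composite.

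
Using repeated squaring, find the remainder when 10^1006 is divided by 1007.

10^1 ≡ 10 (mod 1007)
10^2 ≡ 10^2 = 100 ≡ 100 (mod 1007)
10^4 ≡ 100^2 = 10000 ≡ 937 (mod 1007)
10^8 ≡ 937^2 = 877969 ≡ 872 (mod 1007)
10^16 ≡ 872^2 = 760384 ≡ 99 (mod 1007)
10^32 ≡ 99^2 = 9801 ≡ 738 (mod 1007)
10^64 ≡ 738^2 = 544644 ≡ 864 (mod 1007)
10^128 ≡ 864^2 = 746496 ≡ 309 (mod 1007)
10^256 ≡ 309^2 = 95481 ≡ 823 (mod 1007)
10^512 ≡ 823^2 = 677329 ≡ 625 (mod 1007)
1006 = 512 + 256 + 128 + 64 + 32 + 8 + 4 + 2 in binary powers of 2.
So 10^1006 ≡ 625 · 823 · 309 · 864 · 738 · 872 · 937 · 100 ≡ 42 (mod 1007).
Since 42 ≠ 1, base 10 is a Fermat witness: 1007 is composite.

42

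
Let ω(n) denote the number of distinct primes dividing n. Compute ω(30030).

6

30030 = 2 · 15015
15015 = 3 · 5005
5005 = 5 · 1001
1001 = 7 · 143
143 = 11 · 13
30030 = 2 · 3 · 5 · 7 · 11 · 13, which has 6 distinct prime factors.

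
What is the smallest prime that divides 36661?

36661 is odd.
Digit sum 22, not divisible by 3.
Ends in 1: not divisible by 5.
7: 36661 = 7·5237 + 2
11: 36661 = 11·3332 + 9
13: 36661 = 13·2820 + 1
17: 36661 = 17·2156 + 9
19: 36661 = 19·1929 + 10
23: 36661 = 23·1593 + 22
29: 36661 = 29·1264 + 5
31: 36661 = 31·1182 + 19
37: 36661 = 37·990 + 31
41: 36661 = 41·894 + 7
43: 36661 = 43·852 + 25
47: 36661 = 47·780 + 1
53: 36661 = 53·691 + 38
59: 36661 = 59·621 + 22
61: 36661 = 61·601

61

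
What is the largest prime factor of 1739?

47

1739 = 37 · 47
47 is prime.
So 1739 = 37 · 47; the largest prime factor is 47.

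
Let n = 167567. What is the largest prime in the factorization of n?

67

167567 = 41 · 4087
4087 = 61 · 67
67 is prime.
So 167567 = 41 · 61 · 67; the largest prime factor is 67.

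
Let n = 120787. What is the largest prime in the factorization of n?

53

120787 = 43 · 2809
2809 = 53 · 53
53 = 53 · 1
So 120787 = 43 · 53^2; the largest prime factor is 53.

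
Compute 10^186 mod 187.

155

10^1 ≡ 10 (mod 187)
10^2 ≡ 10^2 = 100 ≡ 100 (mod 187)
10^4 ≡ 100^2 = 10000 ≡ 89 (mod 187)
10^8 ≡ 89^2 = 7921 ≡ 67 (mod 187)
10^16 ≡ 67^2 = 4489 ≡ 1 (mod 187)
10^32 ≡ 1^2 = 1 ≡ 1 (mod 187)
10^64 ≡ 1^2 = 1 ≡ 1 (mod 187)
10^128 ≡ 1^2 = 1 ≡ 1 (mod 187)
186 = 128 + 32 + 16 + 8 + 2 in binary powers of 2.
So 10^186 ≡ 1 · 1 · 1 · 67 · 100 ≡ 155 (mod 187).
Since 155 ≠ 1, base 10 is a Fermat witness: 187 is composite.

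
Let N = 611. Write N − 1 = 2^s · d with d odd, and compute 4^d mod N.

101

611 − 1 = 610 = 2^1 · 305, so d = 305.
4^1 ≡ 4 (mod 611)
4^2 ≡ 4^2 = 16 ≡ 16 (mod 611)
4^4 ≡ 16^2 = 256 ≡ 256 (mod 611)
4^8 ≡ 256^2 = 65536 ≡ 159 (mod 611)
4^16 ≡ 159^2 = 25281 ≡ 230 (mod 611)
4^32 ≡ 230^2 = 52900 ≡ 354 (mod 611)
4^64 ≡ 354^2 = 125316 ≡ 61 (mod 611)
4^128 ≡ 61^2 = 3721 ≡ 55 (mod 611)
4^256 ≡ 55^2 = 3025 ≡ 581 (mod 611)
305 = 256 + 32 + 16 + 1 in binary powers of 2.
So 4^305 ≡ 581 · 354 · 230 · 4 ≡ 101 (mod 611).
Squaring chain: 101; never reaches −1, so base 4 is a Miller–Rabin witness that 611 is composite.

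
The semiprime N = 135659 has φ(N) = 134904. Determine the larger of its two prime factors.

φ(n) = (p−1)(q−1) = n − (p+q) + 1, so p + q = 135659 − 134904 + 1 = 756.
p and q are the roots of t² − 756t + 135659 = 0.
Discriminant: 756² − 4·135659 = 571536 − 542636 = 28900; √28900 = 170.
q = (756 − 170)/2 = 293, p = (756 + 170)/2 = 463.
Check: 293 · 463 = 135659.

463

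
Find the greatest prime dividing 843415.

97

843415 = 5 · 168683
168683 = 37 · 4559
4559 = 47 · 97
97 is prime.
So 843415 = 5 · 37 · 47 · 97; the largest prime factor is 97.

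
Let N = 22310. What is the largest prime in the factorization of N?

22310 = 2 · 11155
11155 = 5 · 2231
2231 = 23 · 97
97 is prime.
So 22310 = 2 · 5 · 23 · 97; the largest prime factor is 97.

97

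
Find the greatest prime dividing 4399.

4399 = 53 · 83
83 is prime.
So 4399 = 53 · 83; the largest prime factor is 83.

83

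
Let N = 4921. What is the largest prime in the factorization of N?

37

4921 = 7 · 703
703 = 19 · 37
37 is prime.
So 4921 = 7 · 19 · 37; the largest prime factor is 37.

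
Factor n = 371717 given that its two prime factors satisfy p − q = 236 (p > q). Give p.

739

Since p = q + 236, we have 371717 = q(q + 236), so q² + 236q − 371717 = 0.
Discriminant: 236² + 4·371717 = 55696 + 1486868 = 1542564; √1542564 = 1242.
q = (−236 + 1242)/2 = 503, and p = q + 236 = 739.
Check: 503 · 739 = 371717.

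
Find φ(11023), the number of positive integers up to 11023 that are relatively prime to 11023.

10800

Factor: 11023 = 73 · 151.
φ(11023) = (73−1) · (151−1) = 72 · 150 = 10800.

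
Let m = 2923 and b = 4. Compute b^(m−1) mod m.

100

4^1 ≡ 4 (mod 2923)
4^2 ≡ 4^2 = 16 ≡ 16 (mod 2923)
4^4 ≡ 16^2 = 256 ≡ 256 (mod 2923)
4^8 ≡ 256^2 = 65536 ≡ 1230 (mod 2923)
4^16 ≡ 1230^2 = 1512900 ≡ 1709 (mod 2923)
4^32 ≡ 1709^2 = 2920681 ≡ 604 (mod 2923)
4^64 ≡ 604^2 = 364816 ≡ 2364 (mod 2923)
4^128 ≡ 2364^2 = 5588496 ≡ 2643 (mod 2923)
4^256 ≡ 2643^2 = 6985449 ≡ 2402 (mod 2923)
4^512 ≡ 2402^2 = 5769604 ≡ 2525 (mod 2923)
4^1024 ≡ 2525^2 = 6375625 ≡ 562 (mod 2923)
4^2048 ≡ 562^2 = 315844 ≡ 160 (mod 2923)
2922 = 2048 + 512 + 256 + 64 + 32 + 8 + 2 in binary powers of 2.
So 4^2922 ≡ 160 · 2525 · 2402 · 2364 · 604 · 1230 · 16 ≡ 100 (mod 2923).
Since 100 ≠ 1, base 4 is a Fermat witness: 2923 is composite.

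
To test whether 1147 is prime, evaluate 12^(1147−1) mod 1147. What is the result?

1025

12^1 ≡ 12 (mod 1147)
12^2 ≡ 12^2 = 144 ≡ 144 (mod 1147)
12^4 ≡ 144^2 = 20736 ≡ 90 (mod 1147)
12^8 ≡ 90^2 = 8100 ≡ 71 (mod 1147)
12^16 ≡ 71^2 = 5041 ≡ 453 (mod 1147)
12^32 ≡ 453^2 = 205209 ≡ 1043 (mod 1147)
12^64 ≡ 1043^2 = 1087849 ≡ 493 (mod 1147)
12^128 ≡ 493^2 = 243049 ≡ 1032 (mod 1147)
12^256 ≡ 1032^2 = 1065024 ≡ 608 (mod 1147)
12^512 ≡ 608^2 = 369664 ≡ 330 (mod 1147)
12^1024 ≡ 330^2 = 108900 ≡ 1082 (mod 1147)
1146 = 1024 + 64 + 32 + 16 + 8 + 2 in binary powers of 2.
So 12^1146 ≡ 1082 · 493 · 1043 · 453 · 71 · 144 ≡ 1025 (mod 1147).
Since 1025 ≠ 1, base 12 is a Fermat witness: 1147 is composite.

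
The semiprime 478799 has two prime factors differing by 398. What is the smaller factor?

Since p = q + 398, we have 478799 = q(q + 398), so q² + 398q − 478799 = 0.
Discriminant: 398² + 4·478799 = 158404 + 1915196 = 2073600; √2073600 = 1440.
q = (−398 + 1440)/2 = 521, and p = q + 398 = 919.
Check: 521 · 919 = 478799.

521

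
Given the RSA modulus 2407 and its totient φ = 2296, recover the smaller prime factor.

29

φ(n) = (p−1)(q−1) = n − (p+q) + 1, so p + q = 2407 − 2296 + 1 = 112.
p and q are the roots of t² − 112t + 2407 = 0.
Discriminant: 112² − 4·2407 = 12544 − 9628 = 2916; √2916 = 54.
q = (112 − 54)/2 = 29, p = (112 + 54)/2 = 83.
Check: 29 · 83 = 2407.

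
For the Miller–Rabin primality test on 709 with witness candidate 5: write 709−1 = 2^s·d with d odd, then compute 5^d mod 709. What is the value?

709 − 1 = 708 = 2^2 · 177, so d = 177.
5^1 ≡ 5 (mod 709)
5^2 ≡ 5^2 = 25 ≡ 25 (mod 709)
5^4 ≡ 25^2 = 625 ≡ 625 (mod 709)
5^8 ≡ 625^2 = 390625 ≡ 675 (mod 709)
5^16 ≡ 675^2 = 455625 ≡ 447 (mod 709)
5^32 ≡ 447^2 = 199809 ≡ 580 (mod 709)
5^64 ≡ 580^2 = 336400 ≡ 334 (mod 709)
5^128 ≡ 334^2 = 111556 ≡ 243 (mod 709)
177 = 128 + 32 + 16 + 1 in binary powers of 2.
So 5^177 ≡ 243 · 580 · 447 · 5 ≡ 708 (mod 709).
Since 5^d ≡ 708 (mod 709), base 5 does not prove 709 composite.

708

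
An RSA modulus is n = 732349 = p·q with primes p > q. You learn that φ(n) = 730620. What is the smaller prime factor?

739

φ(n) = (p−1)(q−1) = n − (p+q) + 1, so p + q = 732349 − 730620 + 1 = 1730.
p and q are the roots of t² − 1730t + 732349 = 0.
Discriminant: 1730² − 4·732349 = 2992900 − 2929396 = 63504; √63504 = 252.
q = (1730 − 252)/2 = 739, p = (1730 + 252)/2 = 991.
Check: 739 · 991 = 732349.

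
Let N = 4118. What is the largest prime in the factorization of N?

71

4118 = 2 · 2059
2059 = 29 · 71
71 is prime.
So 4118 = 2 · 29 · 71; the largest prime factor is 71.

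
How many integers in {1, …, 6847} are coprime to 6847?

Factor: 6847 = 41 · 167.
φ(6847) = (41−1) · (167−1) = 40 · 166 = 6640.

6640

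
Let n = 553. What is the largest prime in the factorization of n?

79

553 = 7 · 79
79 is prime.
So 553 = 7 · 79; the largest prime factor is 79.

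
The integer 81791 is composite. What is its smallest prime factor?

89

81791 is odd.
Digit sum 26, not divisible by 3.
Ends in 1: not divisible by 5.
7: 81791 = 7·11684 + 3
11: 81791 = 11·7435 + 6
13: 81791 = 13·6291 + 8
17: 81791 = 17·4811 + 4
19: 81791 = 19·4304 + 15
23: 81791 = 23·3556 + 3
29: 81791 = 29·2820 + 11
31: 81791 = 31·2638 + 13
37: 81791 = 37·2210 + 21
41: 81791 = 41·1994 + 37
43: 81791 = 43·1902 + 5
47: 81791 = 47·1740 + 11
53: 81791 = 53·1543 + 12
59: 81791 = 59·1386 + 17
61: 81791 = 61·1340 + 51
67: 81791 = 67·1220 + 51
71: 81791 = 71·1151 + 70
73: 81791 = 73·1120 + 31
79: 81791 = 79·1035 + 26
83: 81791 = 83·985 + 36
89: 81791 = 89·919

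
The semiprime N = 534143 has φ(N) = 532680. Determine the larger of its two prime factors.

φ(n) = (p−1)(q−1) = n − (p+q) + 1, so p + q = 534143 − 532680 + 1 = 1464.
p and q are the roots of t² − 1464t + 534143 = 0.
Discriminant: 1464² − 4·534143 = 2143296 − 2136572 = 6724; √6724 = 82.
q = (1464 − 82)/2 = 691, p = (1464 + 82)/2 = 773.
Check: 691 · 773 = 534143.

773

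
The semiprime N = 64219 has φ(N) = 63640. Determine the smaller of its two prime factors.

149

φ(n) = (p−1)(q−1) = n − (p+q) + 1, so p + q = 64219 − 63640 + 1 = 580.
p and q are the roots of t² − 580t + 64219 = 0.
Discriminant: 580² − 4·64219 = 336400 − 256876 = 79524; √79524 = 282.
q = (580 − 282)/2 = 149, p = (580 + 282)/2 = 431.
Check: 149 · 431 = 64219.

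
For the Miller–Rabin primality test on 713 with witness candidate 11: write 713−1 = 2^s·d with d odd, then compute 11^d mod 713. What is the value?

172

713 − 1 = 712 = 2^3 · 89, so d = 89.
11^1 ≡ 11 (mod 713)
11^2 ≡ 11^2 = 121 ≡ 121 (mod 713)
11^4 ≡ 121^2 = 14641 ≡ 381 (mod 713)
11^8 ≡ 381^2 = 145161 ≡ 422 (mod 713)
11^16 ≡ 422^2 = 178084 ≡ 547 (mod 713)
11^32 ≡ 547^2 = 299209 ≡ 462 (mod 713)
11^64 ≡ 462^2 = 213444 ≡ 257 (mod 713)
89 = 64 + 16 + 8 + 1 in binary powers of 2.
So 11^89 ≡ 257 · 547 · 422 · 11 ≡ 172 (mod 713).
Squaring chain: 172 → 351 → 565; never reaches −1, so base 11 is a Miller–Rabin witness that 713 is composite.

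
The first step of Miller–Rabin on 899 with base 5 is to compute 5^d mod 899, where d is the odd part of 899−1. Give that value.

899 − 1 = 898 = 2^1 · 449, so d = 449.
5^1 ≡ 5 (mod 899)
5^2 ≡ 5^2 = 25 ≡ 25 (mod 899)
5^4 ≡ 25^2 = 625 ≡ 625 (mod 899)
5^8 ≡ 625^2 = 390625 ≡ 459 (mod 899)
5^16 ≡ 459^2 = 210681 ≡ 315 (mod 899)
5^32 ≡ 315^2 = 99225 ≡ 335 (mod 899)
5^64 ≡ 335^2 = 112225 ≡ 749 (mod 899)
5^128 ≡ 749^2 = 561001 ≡ 25 (mod 899)
5^256 ≡ 25^2 = 625 ≡ 625 (mod 899)
449 = 256 + 128 + 64 + 1 in binary powers of 2.
So 5^449 ≡ 625 · 25 · 749 · 5 ≡ 614 (mod 899).
Squaring chain: 614; never reaches −1, so base 5 is a Miller–Rabin witness that 899 is composite.

614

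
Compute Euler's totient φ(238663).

Factor: 238663 = 17 · 101 · 139.
φ(238663) = (17−1) · (101−1) · (139−1) = 16 · 100 · 138 = 220800.

220800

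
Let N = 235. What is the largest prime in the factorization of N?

47

235 = 5 · 47
47 is prime.
So 235 = 5 · 47; the largest prime factor is 47.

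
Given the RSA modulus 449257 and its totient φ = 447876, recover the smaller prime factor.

φ(n) = (p−1)(q−1) = n − (p+q) + 1, so p + q = 449257 − 447876 + 1 = 1382.
p and q are the roots of t² − 1382t + 449257 = 0.
Discriminant: 1382² − 4·449257 = 1909924 − 1797028 = 112896; √112896 = 336.
q = (1382 − 336)/2 = 523, p = (1382 + 336)/2 = 859.
Check: 523 · 859 = 449257.

523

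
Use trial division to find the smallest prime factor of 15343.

15343 is odd.
Digit sum 16, not divisible by 3.
Ends in 3: not divisible by 5.
7: 15343 = 7·2191 + 6
11: 15343 = 11·1394 + 9
13: 15343 = 13·1180 + 3
17: 15343 = 17·902 + 9
19: 15343 = 19·807 + 10
23: 15343 = 23·667 + 2
29: 15343 = 29·529 + 2
31: 15343 = 31·494 + 29
37: 15343 = 37·414 + 25
41: 15343 = 41·374 + 9
43: 15343 = 43·356 + 35
47: 15343 = 47·326 + 21
53: 15343 = 53·289 + 26
59: 15343 = 59·260 + 3
61: 15343 = 61·251 + 32
67: 15343 = 67·229

67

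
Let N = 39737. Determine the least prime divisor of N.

39737 is odd.
Digit sum 29, not divisible by 3.
Ends in 7: not divisible by 5.
7: 39737 = 7·5676 + 5
11: 39737 = 11·3612 + 5
13: 39737 = 13·3056 + 9
17: 39737 = 17·2337 + 8
19: 39737 = 19·2091 + 8
23: 39737 = 23·1727 + 16
29: 39737 = 29·1370 + 7
31: 39737 = 31·1281 + 26
37: 39737 = 37·1073 + 36
41: 39737 = 41·969 + 8
43: 39737 = 43·924 + 5
47: 39737 = 47·845 + 22
53: 39737 = 53·749 + 40
59: 39737 = 59·673 + 30
61: 39737 = 61·651 + 26
67: 39737 = 67·593 + 6
71: 39737 = 71·559 + 48
73: 39737 = 73·544 + 25
79: 39737 = 79·503

79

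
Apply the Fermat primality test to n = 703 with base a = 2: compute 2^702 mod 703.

2^1 ≡ 2 (mod 703)
2^2 ≡ 2^2 = 4 ≡ 4 (mod 703)
2^4 ≡ 4^2 = 16 ≡ 16 (mod 703)
2^8 ≡ 16^2 = 256 ≡ 256 (mod 703)
2^16 ≡ 256^2 = 65536 ≡ 157 (mod 703)
2^32 ≡ 157^2 = 24649 ≡ 44 (mod 703)
2^64 ≡ 44^2 = 1936 ≡ 530 (mod 703)
2^128 ≡ 530^2 = 280900 ≡ 403 (mod 703)
2^256 ≡ 403^2 = 162409 ≡ 16 (mod 703)
2^512 ≡ 16^2 = 256 ≡ 256 (mod 703)
702 = 512 + 128 + 32 + 16 + 8 + 4 + 2 in binary powers of 2.
So 2^702 ≡ 256 · 403 · 44 · 157 · 256 · 16 · 4 ≡ 628 (mod 703).
Since 628 ≠ 1, base 2 is a Fermat witness: 703 is composite.

628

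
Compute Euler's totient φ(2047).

1936

Factor: 2047 = 23 · 89.
φ(2047) = (23−1) · (89−1) = 22 · 88 = 1936.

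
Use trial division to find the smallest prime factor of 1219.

23

1219 is odd.
Digit sum 13, not divisible by 3.
Ends in 9: not divisible by 5.
7: 1219 = 7·174 + 1
11: 1219 = 11·110 + 9
13: 1219 = 13·93 + 10
17: 1219 = 17·71 + 12
19: 1219 = 19·64 + 3
23: 1219 = 23·53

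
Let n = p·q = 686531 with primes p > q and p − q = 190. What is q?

Since p = q + 190, we have 686531 = q(q + 190), so q² + 190q − 686531 = 0.
Discriminant: 190² + 4·686531 = 36100 + 2746124 = 2782224; √2782224 = 1668.
q = (−190 + 1668)/2 = 739, and p = q + 190 = 929.
Check: 739 · 929 = 686531.

739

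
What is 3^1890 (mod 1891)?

1

3^1 ≡ 3 (mod 1891)
3^2 ≡ 3^2 = 9 ≡ 9 (mod 1891)
3^4 ≡ 9^2 = 81 ≡ 81 (mod 1891)
3^8 ≡ 81^2 = 6561 ≡ 888 (mod 1891)
3^16 ≡ 888^2 = 788544 ≡ 1888 (mod 1891)
3^32 ≡ 1888^2 = 3564544 ≡ 9 (mod 1891)
3^64 ≡ 9^2 = 81 ≡ 81 (mod 1891)
3^128 ≡ 81^2 = 6561 ≡ 888 (mod 1891)
3^256 ≡ 888^2 = 788544 ≡ 1888 (mod 1891)
3^512 ≡ 1888^2 = 3564544 ≡ 9 (mod 1891)
3^1024 ≡ 9^2 = 81 ≡ 81 (mod 1891)
1890 = 1024 + 512 + 256 + 64 + 32 + 2 in binary powers of 2.
So 3^1890 ≡ 81 · 9 · 1888 · 81 · 9 · 9 ≡ 1 (mod 1891).
Since the result is 1, base 3 gives no evidence that 1891 is composite.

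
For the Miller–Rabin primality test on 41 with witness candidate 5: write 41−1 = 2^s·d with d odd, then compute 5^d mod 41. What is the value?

9

41 − 1 = 40 = 2^3 · 5, so d = 5.
5^1 ≡ 5 (mod 41)
5^2 ≡ 5^2 = 25 ≡ 25 (mod 41)
5^4 ≡ 25^2 = 625 ≡ 10 (mod 41)
5 = 4 + 1 in binary powers of 2.
So 5^5 ≡ 10 · 5 ≡ 9 (mod 41).
Squaring chain: 9 → 40 → 1; reaches −1, so base 5 does not prove 41 composite.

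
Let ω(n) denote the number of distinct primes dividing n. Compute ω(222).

222 = 2 · 111
111 = 3 · 37
222 = 2 · 3 · 37, which has 3 distinct prime factors.

3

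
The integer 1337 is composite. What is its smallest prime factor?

1337 is odd.
Digit sum 14, not divisible by 3.
Ends in 7: not divisible by 5.
7: 1337 = 7·191

7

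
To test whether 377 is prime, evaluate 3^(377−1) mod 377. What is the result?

3^1 ≡ 3 (mod 377)
3^2 ≡ 3^2 = 9 ≡ 9 (mod 377)
3^4 ≡ 9^2 = 81 ≡ 81 (mod 377)
3^8 ≡ 81^2 = 6561 ≡ 152 (mod 377)
3^16 ≡ 152^2 = 23104 ≡ 107 (mod 377)
3^32 ≡ 107^2 = 11449 ≡ 139 (mod 377)
3^64 ≡ 139^2 = 19321 ≡ 94 (mod 377)
3^128 ≡ 94^2 = 8836 ≡ 165 (mod 377)
3^256 ≡ 165^2 = 27225 ≡ 81 (mod 377)
376 = 256 + 64 + 32 + 16 + 8 in binary powers of 2.
So 3^376 ≡ 81 · 94 · 139 · 107 · 152 ≡ 16 (mod 377).
Since 16 ≠ 1, base 3 is a Fermat witness: 377 is composite.

16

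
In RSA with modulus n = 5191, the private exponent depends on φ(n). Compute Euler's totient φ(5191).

4984

Factor: 5191 = 29 · 179.
φ(5191) = (29−1) · (179−1) = 28 · 178 = 4984.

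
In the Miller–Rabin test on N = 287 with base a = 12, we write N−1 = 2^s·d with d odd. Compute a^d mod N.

199

287 − 1 = 286 = 2^1 · 143, so d = 143.
12^1 ≡ 12 (mod 287)
12^2 ≡ 12^2 = 144 ≡ 144 (mod 287)
12^4 ≡ 144^2 = 20736 ≡ 72 (mod 287)
12^8 ≡ 72^2 = 5184 ≡ 18 (mod 287)
12^16 ≡ 18^2 = 324 ≡ 37 (mod 287)
12^32 ≡ 37^2 = 1369 ≡ 221 (mod 287)
12^64 ≡ 221^2 = 48841 ≡ 51 (mod 287)
12^128 ≡ 51^2 = 2601 ≡ 18 (mod 287)
143 = 128 + 8 + 4 + 2 + 1 in binary powers of 2.
So 12^143 ≡ 18 · 18 · 72 · 144 · 12 ≡ 199 (mod 287).
Squaring chain: 199; never reaches −1, so base 12 is a Miller–Rabin witness that 287 is composite.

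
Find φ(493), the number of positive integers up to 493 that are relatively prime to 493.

Factor: 493 = 17 · 29.
φ(493) = (17−1) · (29−1) = 16 · 28 = 448.

448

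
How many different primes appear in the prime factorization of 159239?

159239 = 17^2 · 551
551 = 19 · 29
159239 = 17^2 · 19 · 29, which has 3 distinct prime factors.

3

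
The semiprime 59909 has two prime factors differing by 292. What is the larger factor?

431

Since p = q + 292, we have 59909 = q(q + 292), so q² + 292q − 59909 = 0.
Discriminant: 292² + 4·59909 = 85264 + 239636 = 324900; √324900 = 570.
q = (−292 + 570)/2 = 139, and p = q + 292 = 431.
Check: 139 · 431 = 59909.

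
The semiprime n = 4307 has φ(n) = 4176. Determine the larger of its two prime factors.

φ(n) = (p−1)(q−1) = n − (p+q) + 1, so p + q = 4307 − 4176 + 1 = 132.
p and q are the roots of t² − 132t + 4307 = 0.
Discriminant: 132² − 4·4307 = 17424 − 17228 = 196; √196 = 14.
q = (132 − 14)/2 = 59, p = (132 + 14)/2 = 73.
Check: 59 · 73 = 4307.

73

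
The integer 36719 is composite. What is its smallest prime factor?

36719 is odd.
Digit sum 26, not divisible by 3.
Ends in 9: not divisible by 5.
7: 36719 = 7·5245 + 4
11: 36719 = 11·3338 + 1
13: 36719 = 13·2824 + 7
17: 36719 = 17·2159 + 16
19: 36719 = 19·1932 + 11
23: 36719 = 23·1596 + 11
29: 36719 = 29·1266 + 5
31: 36719 = 31·1184 + 15
37: 36719 = 37·992 + 15
41: 36719 = 41·895 + 24
43: 36719 = 43·853 + 40
47: 36719 = 47·781 + 12
53: 36719 = 53·692 + 43
59: 36719 = 59·622 + 21
61: 36719 = 61·601 + 58
67: 36719 = 67·548 + 3
71: 36719 = 71·517 + 12
73: 36719 = 73·503

73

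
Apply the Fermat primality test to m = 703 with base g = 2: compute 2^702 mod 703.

628

2^1 ≡ 2 (mod 703)
2^2 ≡ 2^2 = 4 ≡ 4 (mod 703)
2^4 ≡ 4^2 = 16 ≡ 16 (mod 703)
2^8 ≡ 16^2 = 256 ≡ 256 (mod 703)
2^16 ≡ 256^2 = 65536 ≡ 157 (mod 703)
2^32 ≡ 157^2 = 24649 ≡ 44 (mod 703)
2^64 ≡ 44^2 = 1936 ≡ 530 (mod 703)
2^128 ≡ 530^2 = 280900 ≡ 403 (mod 703)
2^256 ≡ 403^2 = 162409 ≡ 16 (mod 703)
2^512 ≡ 16^2 = 256 ≡ 256 (mod 703)
702 = 512 + 128 + 32 + 16 + 8 + 4 + 2 in binary powers of 2.
So 2^702 ≡ 256 · 403 · 44 · 157 · 256 · 16 · 4 ≡ 628 (mod 703).
Since 628 ≠ 1, base 2 is a Fermat witness: 703 is composite.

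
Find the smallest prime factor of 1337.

7

1337 is odd.
Digit sum 14, not divisible by 3.
Ends in 7: not divisible by 5.
7: 1337 = 7·191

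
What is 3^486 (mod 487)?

1

3^1 ≡ 3 (mod 487)
3^2 ≡ 3^2 = 9 ≡ 9 (mod 487)
3^4 ≡ 9^2 = 81 ≡ 81 (mod 487)
3^8 ≡ 81^2 = 6561 ≡ 230 (mod 487)
3^16 ≡ 230^2 = 52900 ≡ 304 (mod 487)
3^32 ≡ 304^2 = 92416 ≡ 373 (mod 487)
3^64 ≡ 373^2 = 139129 ≡ 334 (mod 487)
3^128 ≡ 334^2 = 111556 ≡ 33 (mod 487)
3^256 ≡ 33^2 = 1089 ≡ 115 (mod 487)
486 = 256 + 128 + 64 + 32 + 4 + 2 in binary powers of 2.
So 3^486 ≡ 115 · 33 · 334 · 373 · 81 · 9 ≡ 1 (mod 487).
Since the result is 1, base 3 gives no evidence that 487 is composite.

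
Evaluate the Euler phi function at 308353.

294000

Factor: 308353 = 43 · 71 · 101.
φ(308353) = (43−1) · (71−1) · (101−1) = 42 · 70 · 100 = 294000.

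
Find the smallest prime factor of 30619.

30619 is odd.
Digit sum 19, not divisible by 3.
Ends in 9: not divisible by 5.
7: 30619 = 7·4374 + 1
11: 30619 = 11·2783 + 6
13: 30619 = 13·2355 + 4
17: 30619 = 17·1801 + 2
19: 30619 = 19·1611 + 10
23: 30619 = 23·1331 + 6
29: 30619 = 29·1055 + 24
31: 30619 = 31·987 + 22
37: 30619 = 37·827 + 20
41: 30619 = 41·746 + 33
43: 30619 = 43·712 + 3
47: 30619 = 47·651 + 22
53: 30619 = 53·577 + 38
59: 30619 = 59·518 + 57
61: 30619 = 61·501 + 58
67: 30619 = 67·457

67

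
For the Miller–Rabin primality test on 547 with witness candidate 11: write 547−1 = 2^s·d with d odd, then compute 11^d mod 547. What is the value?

1

547 − 1 = 546 = 2^1 · 273, so d = 273.
11^1 ≡ 11 (mod 547)
11^2 ≡ 11^2 = 121 ≡ 121 (mod 547)
11^4 ≡ 121^2 = 14641 ≡ 419 (mod 547)
11^8 ≡ 419^2 = 175561 ≡ 521 (mod 547)
11^16 ≡ 521^2 = 271441 ≡ 129 (mod 547)
11^32 ≡ 129^2 = 16641 ≡ 231 (mod 547)
11^64 ≡ 231^2 = 53361 ≡ 302 (mod 547)
11^128 ≡ 302^2 = 91204 ≡ 402 (mod 547)
11^256 ≡ 402^2 = 161604 ≡ 239 (mod 547)
273 = 256 + 16 + 1 in binary powers of 2.
So 11^273 ≡ 239 · 129 · 11 ≡ 1 (mod 547).
Since 11^d ≡ 1 (mod 547), base 11 does not prove 547 composite.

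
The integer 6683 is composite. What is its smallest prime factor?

41

6683 is odd.
Digit sum 23, not divisible by 3.
Ends in 3: not divisible by 5.
7: 6683 = 7·954 + 5
11: 6683 = 11·607 + 6
13: 6683 = 13·514 + 1
17: 6683 = 17·393 + 2
19: 6683 = 19·351 + 14
23: 6683 = 23·290 + 13
29: 6683 = 29·230 + 13
31: 6683 = 31·215 + 18
37: 6683 = 37·180 + 23
41: 6683 = 41·163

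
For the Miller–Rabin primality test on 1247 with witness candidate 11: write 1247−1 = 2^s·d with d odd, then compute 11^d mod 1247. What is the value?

302

1247 − 1 = 1246 = 2^1 · 623, so d = 623.
11^1 ≡ 11 (mod 1247)
11^2 ≡ 11^2 = 121 ≡ 121 (mod 1247)
11^4 ≡ 121^2 = 14641 ≡ 924 (mod 1247)
11^8 ≡ 924^2 = 853776 ≡ 828 (mod 1247)
11^16 ≡ 828^2 = 685584 ≡ 981 (mod 1247)
11^32 ≡ 981^2 = 962361 ≡ 924 (mod 1247)
11^64 ≡ 924^2 = 853776 ≡ 828 (mod 1247)
11^128 ≡ 828^2 = 685584 ≡ 981 (mod 1247)
11^256 ≡ 981^2 = 962361 ≡ 924 (mod 1247)
11^512 ≡ 924^2 = 853776 ≡ 828 (mod 1247)
623 = 512 + 64 + 32 + 8 + 4 + 2 + 1 in binary powers of 2.
So 11^623 ≡ 828 · 828 · 924 · 828 · 924 · 121 · 11 ≡ 302 (mod 1247).
Squaring chain: 302; never reaches −1, so base 11 is a Miller–Rabin witness that 1247 is composite.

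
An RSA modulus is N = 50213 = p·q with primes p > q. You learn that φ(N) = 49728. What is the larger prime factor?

337

φ(n) = (p−1)(q−1) = n − (p+q) + 1, so p + q = 50213 − 49728 + 1 = 486.
p and q are the roots of t² − 486t + 50213 = 0.
Discriminant: 486² − 4·50213 = 236196 − 200852 = 35344; √35344 = 188.
q = (486 − 188)/2 = 149, p = (486 + 188)/2 = 337.
Check: 149 · 337 = 50213.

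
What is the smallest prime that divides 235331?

17

235331 is odd.
Digit sum 17, not divisible by 3.
Ends in 1: not divisible by 5.
7: 235331 = 7·33618 + 5
11: 235331 = 11·21393 + 8
13: 235331 = 13·18102 + 5
17: 235331 = 17·13843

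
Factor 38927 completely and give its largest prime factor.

38927 = 7 · 5561
5561 = 67 · 83
83 is prime.
So 38927 = 7 · 67 · 83; the largest prime factor is 83.

83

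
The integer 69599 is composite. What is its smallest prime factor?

79

69599 is odd.
Digit sum 38, not divisible by 3.
Ends in 9: not divisible by 5.
7: 69599 = 7·9942 + 5
11: 69599 = 11·6327 + 2
13: 69599 = 13·5353 + 10
17: 69599 = 17·4094 + 1
19: 69599 = 19·3663 + 2
23: 69599 = 23·3026 + 1
29: 69599 = 29·2399 + 28
31: 69599 = 31·2245 + 4
37: 69599 = 37·1881 + 2
41: 69599 = 41·1697 + 22
43: 69599 = 43·1618 + 25
47: 69599 = 47·1480 + 39
53: 69599 = 53·1313 + 10
59: 69599 = 59·1179 + 38
61: 69599 = 61·1140 + 59
67: 69599 = 67·1038 + 53
71: 69599 = 71·980 + 19
73: 69599 = 73·953 + 30
79: 69599 = 79·881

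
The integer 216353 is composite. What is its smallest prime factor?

19

216353 is odd.
Digit sum 20, not divisible by 3.
Ends in 3: not divisible by 5.
7: 216353 = 7·30907 + 4
11: 216353 = 11·19668 + 5
13: 216353 = 13·16642 + 7
17: 216353 = 17·12726 + 11
19: 216353 = 19·11387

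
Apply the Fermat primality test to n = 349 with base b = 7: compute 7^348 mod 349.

7^1 ≡ 7 (mod 349)
7^2 ≡ 7^2 = 49 ≡ 49 (mod 349)
7^4 ≡ 49^2 = 2401 ≡ 307 (mod 349)
7^8 ≡ 307^2 = 94249 ≡ 19 (mod 349)
7^16 ≡ 19^2 = 361 ≡ 12 (mod 349)
7^32 ≡ 12^2 = 144 ≡ 144 (mod 349)
7^64 ≡ 144^2 = 20736 ≡ 145 (mod 349)
7^128 ≡ 145^2 = 21025 ≡ 85 (mod 349)
7^256 ≡ 85^2 = 7225 ≡ 245 (mod 349)
348 = 256 + 64 + 16 + 8 + 4 in binary powers of 2.
So 7^348 ≡ 245 · 145 · 12 · 19 · 307 ≡ 1 (mod 349).
Since the result is 1, base 7 gives no evidence that 349 is composite.

1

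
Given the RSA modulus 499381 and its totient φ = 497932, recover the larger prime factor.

φ(n) = (p−1)(q−1) = n − (p+q) + 1, so p + q = 499381 − 497932 + 1 = 1450.
p and q are the roots of t² − 1450t + 499381 = 0.
Discriminant: 1450² − 4·499381 = 2102500 − 1997524 = 104976; √104976 = 324.
q = (1450 − 324)/2 = 563, p = (1450 + 324)/2 = 887.
Check: 563 · 887 = 499381.

887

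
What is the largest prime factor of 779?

779 = 19 · 41
41 is prime.
So 779 = 19 · 41; the largest prime factor is 41.

41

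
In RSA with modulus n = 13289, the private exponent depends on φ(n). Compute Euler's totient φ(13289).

13056

Factor: 13289 = 97 · 137.
φ(13289) = (97−1) · (137−1) = 96 · 136 = 13056.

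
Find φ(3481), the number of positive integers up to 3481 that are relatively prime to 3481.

Factor: 3481 = 59^2.
φ(3481) = 59^1·(59−1) = 3422.

3422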